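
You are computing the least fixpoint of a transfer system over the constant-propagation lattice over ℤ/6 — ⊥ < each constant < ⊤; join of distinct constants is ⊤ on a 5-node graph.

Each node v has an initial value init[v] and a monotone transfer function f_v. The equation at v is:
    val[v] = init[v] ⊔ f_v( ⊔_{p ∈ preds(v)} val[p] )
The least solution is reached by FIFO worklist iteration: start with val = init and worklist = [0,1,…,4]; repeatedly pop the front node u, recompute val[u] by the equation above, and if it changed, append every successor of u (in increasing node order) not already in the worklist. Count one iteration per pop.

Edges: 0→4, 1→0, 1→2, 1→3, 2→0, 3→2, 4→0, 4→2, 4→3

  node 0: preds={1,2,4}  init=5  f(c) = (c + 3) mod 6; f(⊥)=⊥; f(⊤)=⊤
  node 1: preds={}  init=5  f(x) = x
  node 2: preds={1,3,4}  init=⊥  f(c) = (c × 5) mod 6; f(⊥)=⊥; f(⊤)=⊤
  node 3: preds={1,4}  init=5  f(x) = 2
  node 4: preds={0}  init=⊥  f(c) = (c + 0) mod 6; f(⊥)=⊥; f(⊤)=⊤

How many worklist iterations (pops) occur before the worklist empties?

Worklist (9 pops):
  #1 pop 0: in=5 → ⊤ (was 5); enqueue []
  #2 pop 1: in=⊥ → 5 (no change)
  #3 pop 2: in=5 → 1 (was ⊥); enqueue [0]
  #4 pop 3: in=5 → ⊤ (was 5); enqueue [2]
  #5 pop 4: in=⊤ → ⊤ (was ⊥); enqueue [3]
  #6 pop 0: in=⊤ → ⊤ (no change)
  #7 pop 2: in=⊤ → ⊤ (was 1); enqueue [0]
  #8 pop 3: in=⊤ → ⊤ (no change)
  #9 pop 0: in=⊤ → ⊤ (no change)

Fixpoint:
  val[0] = ⊤
  val[1] = 5
  val[2] = ⊤
  val[3] = ⊤
  val[4] = ⊤

9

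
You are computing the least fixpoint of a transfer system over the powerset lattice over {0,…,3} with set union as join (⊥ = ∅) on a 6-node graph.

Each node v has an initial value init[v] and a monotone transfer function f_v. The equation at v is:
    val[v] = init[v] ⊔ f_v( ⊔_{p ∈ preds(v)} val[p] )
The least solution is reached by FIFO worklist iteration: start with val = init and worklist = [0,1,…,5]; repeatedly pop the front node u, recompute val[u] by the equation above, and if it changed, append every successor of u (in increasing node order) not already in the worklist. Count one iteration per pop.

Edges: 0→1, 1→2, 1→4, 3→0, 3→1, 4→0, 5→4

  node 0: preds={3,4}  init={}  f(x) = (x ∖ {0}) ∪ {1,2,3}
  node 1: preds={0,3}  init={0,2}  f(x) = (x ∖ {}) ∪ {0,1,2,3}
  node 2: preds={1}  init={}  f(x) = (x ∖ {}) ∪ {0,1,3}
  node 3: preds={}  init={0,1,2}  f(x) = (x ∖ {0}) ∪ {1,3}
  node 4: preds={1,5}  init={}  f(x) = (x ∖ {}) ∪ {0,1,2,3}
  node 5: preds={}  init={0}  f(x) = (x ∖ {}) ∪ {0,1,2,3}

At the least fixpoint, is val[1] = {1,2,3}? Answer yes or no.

no

Iteration log — 9 steps:
  step 1. node 0  ⊔preds={0,1,2}  new={1,2,3}  old={}  +wl: 
  step 2. node 1  ⊔preds={0,1,2,3}  new={0,1,2,3}  old={0,2}  +wl: 
  step 3. node 2  ⊔preds={0,1,2,3}  new={0,1,2,3}  old={}  +wl: 
  step 4. node 3  ⊔preds={}  new={0,1,2,3}  old={0,1,2}  +wl: 0,1
  step 5. node 4  ⊔preds={0,1,2,3}  new={0,1,2,3}  old={}  +wl: 
  step 6. node 5  ⊔preds={}  new={0,1,2,3}  old={0}  +wl: 4
  step 7. node 0  ⊔preds={0,1,2,3}  new={1,2,3}  stable
  step 8. node 1  ⊔preds={0,1,2,3}  new={0,1,2,3}  stable
  step 9. node 4  ⊔preds={0,1,2,3}  new={0,1,2,3}  stable

Least fixpoint reached:
  node 0: {1,2,3}
  node 1: {0,1,2,3}
  node 2: {0,1,2,3}
  node 3: {0,1,2,3}
  node 4: {0,1,2,3}
  node 5: {0,1,2,3}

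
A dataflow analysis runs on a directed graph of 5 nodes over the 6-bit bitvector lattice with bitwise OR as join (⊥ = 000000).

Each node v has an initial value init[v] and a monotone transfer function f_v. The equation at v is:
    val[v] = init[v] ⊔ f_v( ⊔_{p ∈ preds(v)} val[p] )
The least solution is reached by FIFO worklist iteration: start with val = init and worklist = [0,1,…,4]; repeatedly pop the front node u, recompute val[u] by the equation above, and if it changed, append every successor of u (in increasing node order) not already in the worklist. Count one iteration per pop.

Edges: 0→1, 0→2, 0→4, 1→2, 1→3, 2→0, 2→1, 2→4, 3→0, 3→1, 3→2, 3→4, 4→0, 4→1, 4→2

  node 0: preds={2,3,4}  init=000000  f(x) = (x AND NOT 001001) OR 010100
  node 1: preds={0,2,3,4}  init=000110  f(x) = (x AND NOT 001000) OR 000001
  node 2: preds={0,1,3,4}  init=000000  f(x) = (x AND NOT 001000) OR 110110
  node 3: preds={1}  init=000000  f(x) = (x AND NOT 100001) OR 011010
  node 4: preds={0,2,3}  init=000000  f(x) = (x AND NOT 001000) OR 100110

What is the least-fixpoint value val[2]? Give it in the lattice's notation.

Trace (10 dequeues):
  [1] u=0 | in 000000 | out 010100 | prev 000000 | push {}
  [2] u=1 | in 010100 | out 010111 | prev 000110 | push {}
  [3] u=2 | in 010111 | out 110111 | prev 000000 | push {0,1}
  [4] u=3 | in 010111 | out 011110 | prev 000000 | push {2}
  [5] u=4 | in 111111 | out 110111 | prev 000000 | push {}
  [6] u=0 | in 111111 | out 110110 | prev 010100 | push {4}
  [7] u=1 | in 111111 | out 110111 | prev 010111 | push {3}
  [8] u=2 | in 111111 | out 110111 | ==
  [9] u=4 | in 111111 | out 110111 | ==
  [10] u=3 | in 110111 | out 011110 | ==

Converged values:
  [0] 110110
  [1] 110111
  [2] 110111
  [3] 011110
  [4] 110111

110111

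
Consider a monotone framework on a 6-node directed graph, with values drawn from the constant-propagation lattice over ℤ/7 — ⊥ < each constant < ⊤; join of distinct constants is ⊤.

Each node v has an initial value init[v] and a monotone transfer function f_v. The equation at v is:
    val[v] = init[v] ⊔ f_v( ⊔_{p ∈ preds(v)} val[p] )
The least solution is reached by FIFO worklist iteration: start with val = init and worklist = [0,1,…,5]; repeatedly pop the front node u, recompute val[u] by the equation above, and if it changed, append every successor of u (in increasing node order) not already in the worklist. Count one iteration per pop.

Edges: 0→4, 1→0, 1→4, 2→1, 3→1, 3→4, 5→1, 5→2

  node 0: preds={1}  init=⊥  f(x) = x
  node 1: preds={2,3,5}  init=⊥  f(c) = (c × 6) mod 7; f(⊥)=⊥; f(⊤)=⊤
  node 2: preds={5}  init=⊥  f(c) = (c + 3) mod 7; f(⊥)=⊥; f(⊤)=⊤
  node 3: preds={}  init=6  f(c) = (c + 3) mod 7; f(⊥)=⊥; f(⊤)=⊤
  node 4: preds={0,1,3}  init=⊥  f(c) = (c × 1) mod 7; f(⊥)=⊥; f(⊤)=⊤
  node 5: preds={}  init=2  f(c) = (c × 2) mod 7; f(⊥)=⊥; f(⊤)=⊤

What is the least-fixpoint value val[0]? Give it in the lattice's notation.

Trace (9 dequeues):
  [1] u=0 | in ⊥ | out ⊥ | ==
  [2] u=1 | in ⊤ | out ⊤ | prev ⊥ | push {0}
  [3] u=2 | in 2 | out 5 | prev ⊥ | push {1}
  [4] u=3 | in ⊥ | out 6 | ==
  [5] u=4 | in ⊤ | out ⊤ | prev ⊥ | push {}
  [6] u=5 | in ⊥ | out 2 | ==
  [7] u=0 | in ⊤ | out ⊤ | prev ⊥ | push {4}
  [8] u=1 | in ⊤ | out ⊤ | ==
  [9] u=4 | in ⊤ | out ⊤ | ==

Converged values:
  [0] ⊤
  [1] ⊤
  [2] 5
  [3] 6
  [4] ⊤
  [5] 2

⊤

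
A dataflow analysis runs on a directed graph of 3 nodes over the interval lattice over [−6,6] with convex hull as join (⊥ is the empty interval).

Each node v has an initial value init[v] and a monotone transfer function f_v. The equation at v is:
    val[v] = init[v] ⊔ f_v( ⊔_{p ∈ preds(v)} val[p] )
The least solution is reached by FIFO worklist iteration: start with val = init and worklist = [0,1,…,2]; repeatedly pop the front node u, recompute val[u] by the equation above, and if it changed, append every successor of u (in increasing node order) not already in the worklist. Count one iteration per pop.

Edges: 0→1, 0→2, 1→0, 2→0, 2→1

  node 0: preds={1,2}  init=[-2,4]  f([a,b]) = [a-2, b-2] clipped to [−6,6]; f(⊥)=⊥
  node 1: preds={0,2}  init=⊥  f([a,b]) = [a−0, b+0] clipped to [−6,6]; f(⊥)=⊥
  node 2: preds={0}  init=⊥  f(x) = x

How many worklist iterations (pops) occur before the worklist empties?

11

Worklist (11 pops):
  #1 pop 0: in=⊥ → [-2,4] (no change)
  #2 pop 1: in=[-2,4] → [-2,4] (was ⊥); enqueue [0]
  #3 pop 2: in=[-2,4] → [-2,4] (was ⊥); enqueue [1]
  #4 pop 0: in=[-2,4] → [-4,4] (was [-2,4]); enqueue [2]
  #5 pop 1: in=[-4,4] → [-4,4] (was [-2,4]); enqueue [0]
  #6 pop 2: in=[-4,4] → [-4,4] (was [-2,4]); enqueue [1]
  #7 pop 0: in=[-4,4] → [-6,4] (was [-4,4]); enqueue [2]
  #8 pop 1: in=[-6,4] → [-6,4] (was [-4,4]); enqueue [0]
  #9 pop 2: in=[-6,4] → [-6,4] (was [-4,4]); enqueue [1]
  #10 pop 0: in=[-6,4] → [-6,4] (no change)
  #11 pop 1: in=[-6,4] → [-6,4] (no change)

Fixpoint:
  val[0] = [-6,4]
  val[1] = [-6,4]
  val[2] = [-6,4]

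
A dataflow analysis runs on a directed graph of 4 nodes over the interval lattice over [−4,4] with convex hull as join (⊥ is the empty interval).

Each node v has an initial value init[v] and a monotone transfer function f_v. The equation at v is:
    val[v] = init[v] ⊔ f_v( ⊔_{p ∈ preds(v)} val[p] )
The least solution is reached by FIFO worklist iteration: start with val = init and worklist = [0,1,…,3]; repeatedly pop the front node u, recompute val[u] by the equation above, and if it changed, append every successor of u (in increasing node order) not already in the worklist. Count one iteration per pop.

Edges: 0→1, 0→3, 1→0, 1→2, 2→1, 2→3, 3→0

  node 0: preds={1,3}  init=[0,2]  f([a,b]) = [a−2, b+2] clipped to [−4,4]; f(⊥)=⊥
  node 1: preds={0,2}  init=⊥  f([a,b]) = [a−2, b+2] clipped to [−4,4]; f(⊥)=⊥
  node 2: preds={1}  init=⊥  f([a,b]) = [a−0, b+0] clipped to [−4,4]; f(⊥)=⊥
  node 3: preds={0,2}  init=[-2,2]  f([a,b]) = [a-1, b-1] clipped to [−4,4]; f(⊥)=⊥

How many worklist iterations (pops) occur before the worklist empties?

Trace (6 dequeues):
  [1] u=0 | in [-2,2] | out [-4,4] | prev [0,2] | push {}
  [2] u=1 | in [-4,4] | out [-4,4] | prev ⊥ | push {0}
  [3] u=2 | in [-4,4] | out [-4,4] | prev ⊥ | push {1}
  [4] u=3 | in [-4,4] | out [-4,3] | prev [-2,2] | push {}
  [5] u=0 | in [-4,4] | out [-4,4] | ==
  [6] u=1 | in [-4,4] | out [-4,4] | ==

Converged values:
  [0] [-4,4]
  [1] [-4,4]
  [2] [-4,4]
  [3] [-4,3]

6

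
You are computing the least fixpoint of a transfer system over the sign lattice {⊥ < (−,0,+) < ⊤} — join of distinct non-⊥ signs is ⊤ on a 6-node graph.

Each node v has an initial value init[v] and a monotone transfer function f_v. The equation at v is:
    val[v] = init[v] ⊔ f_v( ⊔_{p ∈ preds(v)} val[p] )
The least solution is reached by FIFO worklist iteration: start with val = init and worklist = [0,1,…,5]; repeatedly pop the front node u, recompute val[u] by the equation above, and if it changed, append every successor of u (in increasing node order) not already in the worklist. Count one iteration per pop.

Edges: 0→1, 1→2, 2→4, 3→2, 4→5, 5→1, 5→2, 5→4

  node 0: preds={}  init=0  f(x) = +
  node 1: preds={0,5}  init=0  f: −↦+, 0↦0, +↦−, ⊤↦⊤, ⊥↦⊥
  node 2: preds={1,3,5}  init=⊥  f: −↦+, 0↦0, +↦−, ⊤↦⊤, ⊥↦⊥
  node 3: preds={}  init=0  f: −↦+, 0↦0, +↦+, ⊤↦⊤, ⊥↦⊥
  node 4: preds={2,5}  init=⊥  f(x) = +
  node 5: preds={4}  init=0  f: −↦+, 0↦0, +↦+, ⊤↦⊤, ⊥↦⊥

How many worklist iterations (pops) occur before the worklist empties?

Trace (9 dequeues):
  [1] u=0 | in ⊥ | out ⊤ | prev 0 | push {}
  [2] u=1 | in ⊤ | out ⊤ | prev 0 | push {}
  [3] u=2 | in ⊤ | out ⊤ | prev ⊥ | push {}
  [4] u=3 | in ⊥ | out 0 | ==
  [5] u=4 | in ⊤ | out + | prev ⊥ | push {}
  [6] u=5 | in + | out ⊤ | prev 0 | push {1,2,4}
  [7] u=1 | in ⊤ | out ⊤ | ==
  [8] u=2 | in ⊤ | out ⊤ | ==
  [9] u=4 | in ⊤ | out + | ==

Converged values:
  [0] ⊤
  [1] ⊤
  [2] ⊤
  [3] 0
  [4] +
  [5] ⊤

9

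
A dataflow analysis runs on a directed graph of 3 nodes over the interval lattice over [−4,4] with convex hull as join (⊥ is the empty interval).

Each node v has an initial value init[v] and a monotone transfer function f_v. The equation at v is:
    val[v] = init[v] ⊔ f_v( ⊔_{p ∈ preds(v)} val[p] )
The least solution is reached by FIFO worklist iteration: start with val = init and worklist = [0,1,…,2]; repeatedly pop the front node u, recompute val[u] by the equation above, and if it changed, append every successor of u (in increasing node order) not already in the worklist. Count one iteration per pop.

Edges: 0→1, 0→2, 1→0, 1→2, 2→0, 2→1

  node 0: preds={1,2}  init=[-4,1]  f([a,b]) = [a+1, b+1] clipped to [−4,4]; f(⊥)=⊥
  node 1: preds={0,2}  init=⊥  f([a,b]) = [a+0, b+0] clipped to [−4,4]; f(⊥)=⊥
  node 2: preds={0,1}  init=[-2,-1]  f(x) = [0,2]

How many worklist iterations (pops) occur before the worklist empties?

10

Iteration log — 10 steps:
  step 1. node 0  ⊔preds=[-2,-1]  new=[-4,1]  stable
  step 2. node 1  ⊔preds=[-4,1]  new=[-4,1]  old=⊥  +wl: 0
  step 3. node 2  ⊔preds=[-4,1]  new=[-2,2]  old=[-2,-1]  +wl: 1
  step 4. node 0  ⊔preds=[-4,2]  new=[-4,3]  old=[-4,1]  +wl: 2
  step 5. node 1  ⊔preds=[-4,3]  new=[-4,3]  old=[-4,1]  +wl: 0
  step 6. node 2  ⊔preds=[-4,3]  new=[-2,2]  stable
  step 7. node 0  ⊔preds=[-4,3]  new=[-4,4]  old=[-4,3]  +wl: 1,2
  step 8. node 1  ⊔preds=[-4,4]  new=[-4,4]  old=[-4,3]  +wl: 0
  step 9. node 2  ⊔preds=[-4,4]  new=[-2,2]  stable
  step 10. node 0  ⊔preds=[-4,4]  new=[-4,4]  stable

Least fixpoint reached:
  node 0: [-4,4]
  node 1: [-4,4]
  node 2: [-2,2]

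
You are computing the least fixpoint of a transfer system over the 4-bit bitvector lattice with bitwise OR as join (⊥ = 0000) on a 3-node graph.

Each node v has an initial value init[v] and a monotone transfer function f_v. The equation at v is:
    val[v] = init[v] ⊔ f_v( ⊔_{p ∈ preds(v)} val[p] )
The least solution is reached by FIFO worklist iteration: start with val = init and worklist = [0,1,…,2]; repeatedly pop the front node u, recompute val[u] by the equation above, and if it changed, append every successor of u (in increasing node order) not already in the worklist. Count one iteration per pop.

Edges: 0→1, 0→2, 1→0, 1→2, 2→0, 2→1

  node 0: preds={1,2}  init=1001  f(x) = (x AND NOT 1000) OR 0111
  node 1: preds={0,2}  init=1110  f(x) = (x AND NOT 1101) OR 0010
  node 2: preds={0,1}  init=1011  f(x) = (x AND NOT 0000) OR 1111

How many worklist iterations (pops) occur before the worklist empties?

5

Worklist (5 pops):
  #1 pop 0: in=1111 → 1111 (was 1001); enqueue []
  #2 pop 1: in=1111 → 1110 (no change)
  #3 pop 2: in=1111 → 1111 (was 1011); enqueue [0,1]
  #4 pop 0: in=1111 → 1111 (no change)
  #5 pop 1: in=1111 → 1110 (no change)

Fixpoint:
  val[0] = 1111
  val[1] = 1110
  val[2] = 1111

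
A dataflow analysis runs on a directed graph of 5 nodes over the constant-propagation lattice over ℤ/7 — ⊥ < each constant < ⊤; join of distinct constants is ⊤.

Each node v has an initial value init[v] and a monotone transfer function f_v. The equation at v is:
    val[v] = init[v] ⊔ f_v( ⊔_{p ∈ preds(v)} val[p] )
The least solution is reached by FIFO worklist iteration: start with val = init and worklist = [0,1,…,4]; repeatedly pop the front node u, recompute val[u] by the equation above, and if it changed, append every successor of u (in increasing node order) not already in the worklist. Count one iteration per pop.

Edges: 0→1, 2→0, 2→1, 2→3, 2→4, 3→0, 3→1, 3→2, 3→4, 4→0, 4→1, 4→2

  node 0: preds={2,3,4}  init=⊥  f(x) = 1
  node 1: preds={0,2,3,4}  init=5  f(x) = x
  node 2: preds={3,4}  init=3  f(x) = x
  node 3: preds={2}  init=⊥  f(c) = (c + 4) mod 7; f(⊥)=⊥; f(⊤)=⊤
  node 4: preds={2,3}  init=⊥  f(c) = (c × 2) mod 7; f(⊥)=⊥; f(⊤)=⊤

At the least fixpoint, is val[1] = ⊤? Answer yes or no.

yes

Worklist (15 pops):
  #1 pop 0: in=3 → 1 (was ⊥); enqueue []
  #2 pop 1: in=⊤ → ⊤ (was 5); enqueue []
  #3 pop 2: in=⊥ → 3 (no change)
  #4 pop 3: in=3 → 0 (was ⊥); enqueue [0,1,2]
  #5 pop 4: in=⊤ → ⊤ (was ⊥); enqueue []
  #6 pop 0: in=⊤ → 1 (no change)
  #7 pop 1: in=⊤ → ⊤ (no change)
  #8 pop 2: in=⊤ → ⊤ (was 3); enqueue [0,1,3,4]
  #9 pop 0: in=⊤ → 1 (no change)
  #10 pop 1: in=⊤ → ⊤ (no change)
  #11 pop 3: in=⊤ → ⊤ (was 0); enqueue [0,1,2]
  #12 pop 4: in=⊤ → ⊤ (no change)
  #13 pop 0: in=⊤ → 1 (no change)
  #14 pop 1: in=⊤ → ⊤ (no change)
  #15 pop 2: in=⊤ → ⊤ (no change)

Fixpoint:
  val[0] = 1
  val[1] = ⊤
  val[2] = ⊤
  val[3] = ⊤
  val[4] = ⊤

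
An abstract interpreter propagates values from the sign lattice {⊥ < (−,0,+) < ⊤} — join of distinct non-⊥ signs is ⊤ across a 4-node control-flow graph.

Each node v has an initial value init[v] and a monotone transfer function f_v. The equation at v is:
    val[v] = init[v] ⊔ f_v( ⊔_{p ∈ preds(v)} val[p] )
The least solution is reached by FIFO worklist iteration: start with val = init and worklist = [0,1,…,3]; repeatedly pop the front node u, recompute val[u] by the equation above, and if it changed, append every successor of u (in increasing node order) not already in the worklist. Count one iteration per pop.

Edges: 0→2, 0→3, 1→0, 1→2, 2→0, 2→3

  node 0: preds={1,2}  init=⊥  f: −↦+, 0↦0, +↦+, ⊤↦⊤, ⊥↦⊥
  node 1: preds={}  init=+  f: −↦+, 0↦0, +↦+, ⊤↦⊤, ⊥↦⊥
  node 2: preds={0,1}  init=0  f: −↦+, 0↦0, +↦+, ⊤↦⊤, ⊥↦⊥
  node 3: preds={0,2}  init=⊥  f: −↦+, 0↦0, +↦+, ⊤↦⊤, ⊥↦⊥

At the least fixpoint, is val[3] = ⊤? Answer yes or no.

Trace (5 dequeues):
  [1] u=0 | in ⊤ | out ⊤ | prev ⊥ | push {}
  [2] u=1 | in ⊥ | out + | ==
  [3] u=2 | in ⊤ | out ⊤ | prev 0 | push {0}
  [4] u=3 | in ⊤ | out ⊤ | prev ⊥ | push {}
  [5] u=0 | in ⊤ | out ⊤ | ==

Converged values:
  [0] ⊤
  [1] +
  [2] ⊤
  [3] ⊤

yes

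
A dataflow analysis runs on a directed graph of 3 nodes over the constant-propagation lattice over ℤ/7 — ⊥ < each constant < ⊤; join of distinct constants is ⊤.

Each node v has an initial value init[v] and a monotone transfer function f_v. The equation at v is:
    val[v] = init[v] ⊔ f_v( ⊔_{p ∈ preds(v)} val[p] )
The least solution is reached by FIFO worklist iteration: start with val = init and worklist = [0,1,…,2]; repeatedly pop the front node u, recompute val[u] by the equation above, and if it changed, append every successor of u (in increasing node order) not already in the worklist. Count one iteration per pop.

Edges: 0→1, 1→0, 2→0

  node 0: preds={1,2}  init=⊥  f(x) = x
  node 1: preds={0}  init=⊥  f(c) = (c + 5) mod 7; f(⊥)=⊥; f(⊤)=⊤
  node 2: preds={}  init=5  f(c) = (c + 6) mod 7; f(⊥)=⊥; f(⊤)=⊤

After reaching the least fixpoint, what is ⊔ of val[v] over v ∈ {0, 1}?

⊤

Trace (6 dequeues):
  [1] u=0 | in 5 | out 5 | prev ⊥ | push {}
  [2] u=1 | in 5 | out 3 | prev ⊥ | push {0}
  [3] u=2 | in ⊥ | out 5 | ==
  [4] u=0 | in ⊤ | out ⊤ | prev 5 | push {1}
  [5] u=1 | in ⊤ | out ⊤ | prev 3 | push {0}
  [6] u=0 | in ⊤ | out ⊤ | ==

Converged values:
  [0] ⊤
  [1] ⊤
  [2] 5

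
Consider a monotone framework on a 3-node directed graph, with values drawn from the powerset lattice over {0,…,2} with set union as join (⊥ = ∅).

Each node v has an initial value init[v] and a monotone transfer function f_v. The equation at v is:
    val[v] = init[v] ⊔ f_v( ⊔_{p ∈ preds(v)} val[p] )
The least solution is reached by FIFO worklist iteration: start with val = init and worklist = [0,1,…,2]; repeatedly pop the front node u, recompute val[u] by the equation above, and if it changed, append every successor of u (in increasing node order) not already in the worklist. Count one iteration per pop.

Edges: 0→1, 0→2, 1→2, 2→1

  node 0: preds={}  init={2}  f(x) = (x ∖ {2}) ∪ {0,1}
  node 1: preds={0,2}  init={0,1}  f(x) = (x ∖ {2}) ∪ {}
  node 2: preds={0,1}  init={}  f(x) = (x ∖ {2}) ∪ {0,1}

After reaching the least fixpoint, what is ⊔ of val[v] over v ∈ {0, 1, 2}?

Iteration log — 4 steps:
  step 1. node 0  ⊔preds={}  new={0,1,2}  old={2}  +wl: 
  step 2. node 1  ⊔preds={0,1,2}  new={0,1}  stable
  step 3. node 2  ⊔preds={0,1,2}  new={0,1}  old={}  +wl: 1
  step 4. node 1  ⊔preds={0,1,2}  new={0,1}  stable

Least fixpoint reached:
  node 0: {0,1,2}
  node 1: {0,1}
  node 2: {0,1}

{0,1,2}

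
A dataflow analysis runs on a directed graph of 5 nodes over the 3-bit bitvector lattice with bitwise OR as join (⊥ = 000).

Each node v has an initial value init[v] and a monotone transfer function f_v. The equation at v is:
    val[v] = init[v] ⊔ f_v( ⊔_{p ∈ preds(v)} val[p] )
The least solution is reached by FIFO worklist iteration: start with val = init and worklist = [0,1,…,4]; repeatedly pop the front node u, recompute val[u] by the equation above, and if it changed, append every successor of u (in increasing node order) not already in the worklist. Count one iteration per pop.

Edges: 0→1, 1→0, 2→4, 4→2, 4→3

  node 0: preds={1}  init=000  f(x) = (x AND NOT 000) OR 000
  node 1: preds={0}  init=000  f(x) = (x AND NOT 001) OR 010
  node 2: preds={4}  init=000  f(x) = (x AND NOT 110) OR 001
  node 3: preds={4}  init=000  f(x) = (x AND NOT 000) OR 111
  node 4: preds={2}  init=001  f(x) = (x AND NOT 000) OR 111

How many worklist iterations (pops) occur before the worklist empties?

Iteration log — 9 steps:
  step 1. node 0  ⊔preds=000  new=000  stable
  step 2. node 1  ⊔preds=000  new=010  old=000  +wl: 0
  step 3. node 2  ⊔preds=001  new=001  old=000  +wl: 
  step 4. node 3  ⊔preds=001  new=111  old=000  +wl: 
  step 5. node 4  ⊔preds=001  new=111  old=001  +wl: 2,3
  step 6. node 0  ⊔preds=010  new=010  old=000  +wl: 1
  step 7. node 2  ⊔preds=111  new=001  stable
  step 8. node 3  ⊔preds=111  new=111  stable
  step 9. node 1  ⊔preds=010  new=010  stable

Least fixpoint reached:
  node 0: 010
  node 1: 010
  node 2: 001
  node 3: 111
  node 4: 111

9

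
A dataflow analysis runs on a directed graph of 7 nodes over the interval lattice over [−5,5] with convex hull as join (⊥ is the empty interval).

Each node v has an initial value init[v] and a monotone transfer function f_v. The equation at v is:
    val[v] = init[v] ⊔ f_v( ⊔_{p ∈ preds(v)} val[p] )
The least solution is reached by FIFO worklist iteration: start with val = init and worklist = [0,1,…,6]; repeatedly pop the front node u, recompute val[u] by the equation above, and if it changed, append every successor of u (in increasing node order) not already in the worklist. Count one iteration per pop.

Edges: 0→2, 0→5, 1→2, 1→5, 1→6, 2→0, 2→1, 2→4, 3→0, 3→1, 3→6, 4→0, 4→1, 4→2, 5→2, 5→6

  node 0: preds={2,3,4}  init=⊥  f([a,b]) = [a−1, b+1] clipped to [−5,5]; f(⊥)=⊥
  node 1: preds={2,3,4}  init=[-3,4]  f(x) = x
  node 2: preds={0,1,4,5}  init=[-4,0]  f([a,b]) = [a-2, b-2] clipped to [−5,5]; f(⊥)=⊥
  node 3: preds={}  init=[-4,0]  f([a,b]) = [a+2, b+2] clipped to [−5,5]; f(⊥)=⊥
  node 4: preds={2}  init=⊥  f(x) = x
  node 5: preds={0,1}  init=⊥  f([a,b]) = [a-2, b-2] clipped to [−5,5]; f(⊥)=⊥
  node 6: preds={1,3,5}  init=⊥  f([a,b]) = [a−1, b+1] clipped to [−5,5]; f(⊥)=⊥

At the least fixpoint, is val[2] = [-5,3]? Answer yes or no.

no

Worklist (12 pops):
  #1 pop 0: in=[-4,0] → [-5,1] (was ⊥); enqueue []
  #2 pop 1: in=[-4,0] → [-4,4] (was [-3,4]); enqueue []
  #3 pop 2: in=[-5,4] → [-5,2] (was [-4,0]); enqueue [0,1]
  #4 pop 3: in=⊥ → [-4,0] (no change)
  #5 pop 4: in=[-5,2] → [-5,2] (was ⊥); enqueue [2]
  #6 pop 5: in=[-5,4] → [-5,2] (was ⊥); enqueue []
  #7 pop 6: in=[-5,4] → [-5,5] (was ⊥); enqueue []
  #8 pop 0: in=[-5,2] → [-5,3] (was [-5,1]); enqueue [5]
  #9 pop 1: in=[-5,2] → [-5,4] (was [-4,4]); enqueue [6]
  #10 pop 2: in=[-5,4] → [-5,2] (no change)
  #11 pop 5: in=[-5,4] → [-5,2] (no change)
  #12 pop 6: in=[-5,4] → [-5,5] (no change)

Fixpoint:
  val[0] = [-5,3]
  val[1] = [-5,4]
  val[2] = [-5,2]
  val[3] = [-4,0]
  val[4] = [-5,2]
  val[5] = [-5,2]
  val[6] = [-5,5]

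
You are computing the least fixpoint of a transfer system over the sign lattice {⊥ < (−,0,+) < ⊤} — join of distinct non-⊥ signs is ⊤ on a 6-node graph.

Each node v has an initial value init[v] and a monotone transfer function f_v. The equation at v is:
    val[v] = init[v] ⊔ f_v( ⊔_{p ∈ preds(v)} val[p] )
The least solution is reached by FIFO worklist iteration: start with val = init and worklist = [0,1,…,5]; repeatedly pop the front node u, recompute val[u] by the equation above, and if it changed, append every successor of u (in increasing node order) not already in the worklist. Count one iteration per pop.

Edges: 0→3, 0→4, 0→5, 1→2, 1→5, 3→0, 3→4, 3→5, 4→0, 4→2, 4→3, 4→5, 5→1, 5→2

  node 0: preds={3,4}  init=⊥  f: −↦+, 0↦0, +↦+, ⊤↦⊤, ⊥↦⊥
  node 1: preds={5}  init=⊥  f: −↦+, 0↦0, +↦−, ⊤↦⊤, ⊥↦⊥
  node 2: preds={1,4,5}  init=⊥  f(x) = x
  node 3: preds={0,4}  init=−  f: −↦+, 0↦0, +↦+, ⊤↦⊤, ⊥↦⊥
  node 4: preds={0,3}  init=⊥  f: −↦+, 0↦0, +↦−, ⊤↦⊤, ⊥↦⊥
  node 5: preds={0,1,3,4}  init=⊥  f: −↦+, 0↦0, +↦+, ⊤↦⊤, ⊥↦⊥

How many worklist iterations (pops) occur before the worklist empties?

13

Iteration log — 13 steps:
  step 1. node 0  ⊔preds=−  new=+  old=⊥  +wl: 
  step 2. node 1  ⊔preds=⊥  new=⊥  stable
  step 3. node 2  ⊔preds=⊥  new=⊥  stable
  step 4. node 3  ⊔preds=+  new=⊤  old=−  +wl: 0
  step 5. node 4  ⊔preds=⊤  new=⊤  old=⊥  +wl: 2,3
  step 6. node 5  ⊔preds=⊤  new=⊤  old=⊥  +wl: 1
  step 7. node 0  ⊔preds=⊤  new=⊤  old=+  +wl: 4,5
  step 8. node 2  ⊔preds=⊤  new=⊤  old=⊥  +wl: 
  step 9. node 3  ⊔preds=⊤  new=⊤  stable
  step 10. node 1  ⊔preds=⊤  new=⊤  old=⊥  +wl: 2
  step 11. node 4  ⊔preds=⊤  new=⊤  stable
  step 12. node 5  ⊔preds=⊤  new=⊤  stable
  step 13. node 2  ⊔preds=⊤  new=⊤  stable

Least fixpoint reached:
  node 0: ⊤
  node 1: ⊤
  node 2: ⊤
  node 3: ⊤
  node 4: ⊤
  node 5: ⊤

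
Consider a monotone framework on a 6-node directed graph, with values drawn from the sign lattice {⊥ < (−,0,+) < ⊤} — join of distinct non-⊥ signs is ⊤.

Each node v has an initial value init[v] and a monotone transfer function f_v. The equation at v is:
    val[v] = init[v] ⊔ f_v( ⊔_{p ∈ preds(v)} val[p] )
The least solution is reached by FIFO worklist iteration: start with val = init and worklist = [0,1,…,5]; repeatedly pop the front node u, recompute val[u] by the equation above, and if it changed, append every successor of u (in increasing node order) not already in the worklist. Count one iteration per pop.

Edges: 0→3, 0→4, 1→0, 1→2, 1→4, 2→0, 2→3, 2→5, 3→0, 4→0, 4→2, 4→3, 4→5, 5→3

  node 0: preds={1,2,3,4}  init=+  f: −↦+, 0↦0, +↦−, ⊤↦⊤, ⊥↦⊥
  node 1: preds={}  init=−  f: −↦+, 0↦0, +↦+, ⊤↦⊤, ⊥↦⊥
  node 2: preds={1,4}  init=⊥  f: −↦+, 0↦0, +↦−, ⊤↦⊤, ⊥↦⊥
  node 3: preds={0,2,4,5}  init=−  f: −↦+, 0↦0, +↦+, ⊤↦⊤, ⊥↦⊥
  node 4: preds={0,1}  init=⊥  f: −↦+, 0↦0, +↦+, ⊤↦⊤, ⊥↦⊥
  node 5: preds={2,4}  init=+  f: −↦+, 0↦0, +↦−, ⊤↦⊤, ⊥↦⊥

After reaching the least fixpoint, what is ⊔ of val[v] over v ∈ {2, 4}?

Worklist (12 pops):
  #1 pop 0: in=− → + (no change)
  #2 pop 1: in=⊥ → − (no change)
  #3 pop 2: in=− → + (was ⊥); enqueue [0]
  #4 pop 3: in=+ → ⊤ (was −); enqueue []
  #5 pop 4: in=⊤ → ⊤ (was ⊥); enqueue [2,3]
  #6 pop 5: in=⊤ → ⊤ (was +); enqueue []
  #7 pop 0: in=⊤ → ⊤ (was +); enqueue [4]
  #8 pop 2: in=⊤ → ⊤ (was +); enqueue [0,5]
  #9 pop 3: in=⊤ → ⊤ (no change)
  #10 pop 4: in=⊤ → ⊤ (no change)
  #11 pop 0: in=⊤ → ⊤ (no change)
  #12 pop 5: in=⊤ → ⊤ (no change)

Fixpoint:
  val[0] = ⊤
  val[1] = −
  val[2] = ⊤
  val[3] = ⊤
  val[4] = ⊤
  val[5] = ⊤

⊤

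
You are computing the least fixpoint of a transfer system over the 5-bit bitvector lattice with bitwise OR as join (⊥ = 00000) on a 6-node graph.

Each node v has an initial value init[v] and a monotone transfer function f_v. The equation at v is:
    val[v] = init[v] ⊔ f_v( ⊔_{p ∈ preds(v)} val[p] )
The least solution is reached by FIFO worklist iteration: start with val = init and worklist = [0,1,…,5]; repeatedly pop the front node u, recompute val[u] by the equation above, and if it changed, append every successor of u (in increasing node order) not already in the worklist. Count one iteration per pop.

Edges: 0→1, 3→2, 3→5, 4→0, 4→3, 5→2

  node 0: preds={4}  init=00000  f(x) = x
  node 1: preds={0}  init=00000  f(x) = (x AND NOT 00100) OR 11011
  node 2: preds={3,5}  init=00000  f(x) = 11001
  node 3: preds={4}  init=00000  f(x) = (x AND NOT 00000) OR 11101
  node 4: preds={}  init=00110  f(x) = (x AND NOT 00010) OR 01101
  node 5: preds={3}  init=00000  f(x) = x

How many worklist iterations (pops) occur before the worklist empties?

10

Iteration log — 10 steps:
  step 1. node 0  ⊔preds=00110  new=00110  old=00000  +wl: 
  step 2. node 1  ⊔preds=00110  new=11011  old=00000  +wl: 
  step 3. node 2  ⊔preds=00000  new=11001  old=00000  +wl: 
  step 4. node 3  ⊔preds=00110  new=11111  old=00000  +wl: 2
  step 5. node 4  ⊔preds=00000  new=01111  old=00110  +wl: 0,3
  step 6. node 5  ⊔preds=11111  new=11111  old=00000  +wl: 
  step 7. node 2  ⊔preds=11111  new=11001  stable
  step 8. node 0  ⊔preds=01111  new=01111  old=00110  +wl: 1
  step 9. node 3  ⊔preds=01111  new=11111  stable
  step 10. node 1  ⊔preds=01111  new=11011  stable

Least fixpoint reached:
  node 0: 01111
  node 1: 11011
  node 2: 11001
  node 3: 11111
  node 4: 01111
  node 5: 11111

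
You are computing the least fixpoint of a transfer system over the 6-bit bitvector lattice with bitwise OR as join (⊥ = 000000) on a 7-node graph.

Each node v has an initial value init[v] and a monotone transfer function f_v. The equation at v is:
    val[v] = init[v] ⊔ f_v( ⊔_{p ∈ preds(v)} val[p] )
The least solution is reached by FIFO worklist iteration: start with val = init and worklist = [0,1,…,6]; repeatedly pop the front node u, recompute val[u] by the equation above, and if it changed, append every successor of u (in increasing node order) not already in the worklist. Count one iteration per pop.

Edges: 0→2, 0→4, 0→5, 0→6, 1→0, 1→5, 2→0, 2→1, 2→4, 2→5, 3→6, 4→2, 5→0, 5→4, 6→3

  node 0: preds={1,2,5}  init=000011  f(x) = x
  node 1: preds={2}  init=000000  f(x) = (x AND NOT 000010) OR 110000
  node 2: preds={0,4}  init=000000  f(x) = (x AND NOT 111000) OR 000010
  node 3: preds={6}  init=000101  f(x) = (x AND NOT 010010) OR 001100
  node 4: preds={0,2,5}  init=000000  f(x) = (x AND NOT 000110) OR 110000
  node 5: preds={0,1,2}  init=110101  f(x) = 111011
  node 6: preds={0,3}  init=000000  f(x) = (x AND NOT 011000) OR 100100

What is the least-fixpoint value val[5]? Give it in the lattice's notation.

111111

Iteration log — 16 steps:
  step 1. node 0  ⊔preds=110101  new=110111  old=000011  +wl: 
  step 2. node 1  ⊔preds=000000  new=110000  old=000000  +wl: 0
  step 3. node 2  ⊔preds=110111  new=000111  old=000000  +wl: 1
  step 4. node 3  ⊔preds=000000  new=001101  old=000101  +wl: 
  step 5. node 4  ⊔preds=110111  new=110001  old=000000  +wl: 2
  step 6. node 5  ⊔preds=110111  new=111111  old=110101  +wl: 4
  step 7. node 6  ⊔preds=111111  new=100111  old=000000  +wl: 3
  step 8. node 0  ⊔preds=111111  new=111111  old=110111  +wl: 5,6
  step 9. node 1  ⊔preds=000111  new=110101  old=110000  +wl: 0
  step 10. node 2  ⊔preds=111111  new=000111  stable
  step 11. node 4  ⊔preds=111111  new=111001  old=110001  +wl: 2
  step 12. node 3  ⊔preds=100111  new=101101  old=001101  +wl: 
  step 13. node 5  ⊔preds=111111  new=111111  stable
  step 14. node 6  ⊔preds=111111  new=100111  stable
  step 15. node 0  ⊔preds=111111  new=111111  stable
  step 16. node 2  ⊔preds=111111  new=000111  stable

Least fixpoint reached:
  node 0: 111111
  node 1: 110101
  node 2: 000111
  node 3: 101101
  node 4: 111001
  node 5: 111111
  node 6: 100111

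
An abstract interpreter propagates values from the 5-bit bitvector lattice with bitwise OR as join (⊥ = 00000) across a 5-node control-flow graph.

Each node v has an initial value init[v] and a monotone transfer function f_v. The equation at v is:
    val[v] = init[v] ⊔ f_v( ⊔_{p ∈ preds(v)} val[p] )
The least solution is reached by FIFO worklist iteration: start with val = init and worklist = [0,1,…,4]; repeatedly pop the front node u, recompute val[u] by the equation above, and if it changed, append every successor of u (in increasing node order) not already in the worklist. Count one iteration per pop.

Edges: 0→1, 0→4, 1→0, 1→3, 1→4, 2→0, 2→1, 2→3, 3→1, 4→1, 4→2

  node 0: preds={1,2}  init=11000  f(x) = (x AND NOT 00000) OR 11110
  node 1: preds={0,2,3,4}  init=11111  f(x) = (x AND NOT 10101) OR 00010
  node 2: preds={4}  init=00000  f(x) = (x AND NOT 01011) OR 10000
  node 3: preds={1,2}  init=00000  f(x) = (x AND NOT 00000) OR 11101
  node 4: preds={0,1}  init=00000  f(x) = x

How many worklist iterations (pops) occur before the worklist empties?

11

Worklist (11 pops):
  #1 pop 0: in=11111 → 11111 (was 11000); enqueue []
  #2 pop 1: in=11111 → 11111 (no change)
  #3 pop 2: in=00000 → 10000 (was 00000); enqueue [0,1]
  #4 pop 3: in=11111 → 11111 (was 00000); enqueue []
  #5 pop 4: in=11111 → 11111 (was 00000); enqueue [2]
  #6 pop 0: in=11111 → 11111 (no change)
  #7 pop 1: in=11111 → 11111 (no change)
  #8 pop 2: in=11111 → 10100 (was 10000); enqueue [0,1,3]
  #9 pop 0: in=11111 → 11111 (no change)
  #10 pop 1: in=11111 → 11111 (no change)
  #11 pop 3: in=11111 → 11111 (no change)

Fixpoint:
  val[0] = 11111
  val[1] = 11111
  val[2] = 10100
  val[3] = 11111
  val[4] = 11111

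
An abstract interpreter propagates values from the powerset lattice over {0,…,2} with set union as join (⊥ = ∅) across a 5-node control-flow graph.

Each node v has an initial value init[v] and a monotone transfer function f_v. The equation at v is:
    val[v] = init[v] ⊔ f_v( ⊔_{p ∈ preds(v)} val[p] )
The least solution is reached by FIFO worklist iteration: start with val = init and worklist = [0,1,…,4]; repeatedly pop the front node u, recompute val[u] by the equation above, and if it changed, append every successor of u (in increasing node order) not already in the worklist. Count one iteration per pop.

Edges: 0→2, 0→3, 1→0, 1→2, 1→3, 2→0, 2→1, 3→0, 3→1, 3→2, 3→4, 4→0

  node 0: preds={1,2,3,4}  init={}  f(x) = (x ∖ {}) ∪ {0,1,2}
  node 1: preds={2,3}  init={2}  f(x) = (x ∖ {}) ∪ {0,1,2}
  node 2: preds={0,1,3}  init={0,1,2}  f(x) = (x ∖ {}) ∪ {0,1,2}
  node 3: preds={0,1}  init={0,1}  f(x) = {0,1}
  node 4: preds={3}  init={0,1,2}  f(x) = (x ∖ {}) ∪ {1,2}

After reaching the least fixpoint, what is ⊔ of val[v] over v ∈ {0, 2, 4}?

{0,1,2}

Iteration log — 6 steps:
  step 1. node 0  ⊔preds={0,1,2}  new={0,1,2}  old={}  +wl: 
  step 2. node 1  ⊔preds={0,1,2}  new={0,1,2}  old={2}  +wl: 0
  step 3. node 2  ⊔preds={0,1,2}  new={0,1,2}  stable
  step 4. node 3  ⊔preds={0,1,2}  new={0,1}  stable
  step 5. node 4  ⊔preds={0,1}  new={0,1,2}  stable
  step 6. node 0  ⊔preds={0,1,2}  new={0,1,2}  stable

Least fixpoint reached:
  node 0: {0,1,2}
  node 1: {0,1,2}
  node 2: {0,1,2}
  node 3: {0,1}
  node 4: {0,1,2}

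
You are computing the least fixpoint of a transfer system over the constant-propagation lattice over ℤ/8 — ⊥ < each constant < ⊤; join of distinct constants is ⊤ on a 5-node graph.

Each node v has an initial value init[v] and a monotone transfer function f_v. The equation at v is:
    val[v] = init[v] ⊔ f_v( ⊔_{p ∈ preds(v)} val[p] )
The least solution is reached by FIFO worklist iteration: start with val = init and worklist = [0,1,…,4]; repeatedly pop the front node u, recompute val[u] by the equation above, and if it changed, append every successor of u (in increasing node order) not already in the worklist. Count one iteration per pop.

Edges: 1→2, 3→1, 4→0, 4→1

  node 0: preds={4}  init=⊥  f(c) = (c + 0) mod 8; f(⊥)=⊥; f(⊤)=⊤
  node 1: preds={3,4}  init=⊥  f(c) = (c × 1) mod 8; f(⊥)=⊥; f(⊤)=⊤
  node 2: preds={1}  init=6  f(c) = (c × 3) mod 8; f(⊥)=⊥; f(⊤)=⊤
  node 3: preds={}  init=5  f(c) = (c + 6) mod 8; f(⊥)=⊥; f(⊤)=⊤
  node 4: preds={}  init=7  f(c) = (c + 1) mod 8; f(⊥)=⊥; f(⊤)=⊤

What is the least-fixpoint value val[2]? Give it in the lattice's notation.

Iteration log — 5 steps:
  step 1. node 0  ⊔preds=7  new=7  old=⊥  +wl: 
  step 2. node 1  ⊔preds=⊤  new=⊤  old=⊥  +wl: 
  step 3. node 2  ⊔preds=⊤  new=⊤  old=6  +wl: 
  step 4. node 3  ⊔preds=⊥  new=5  stable
  step 5. node 4  ⊔preds=⊥  new=7  stable

Least fixpoint reached:
  node 0: 7
  node 1: ⊤
  node 2: ⊤
  node 3: 5
  node 4: 7

⊤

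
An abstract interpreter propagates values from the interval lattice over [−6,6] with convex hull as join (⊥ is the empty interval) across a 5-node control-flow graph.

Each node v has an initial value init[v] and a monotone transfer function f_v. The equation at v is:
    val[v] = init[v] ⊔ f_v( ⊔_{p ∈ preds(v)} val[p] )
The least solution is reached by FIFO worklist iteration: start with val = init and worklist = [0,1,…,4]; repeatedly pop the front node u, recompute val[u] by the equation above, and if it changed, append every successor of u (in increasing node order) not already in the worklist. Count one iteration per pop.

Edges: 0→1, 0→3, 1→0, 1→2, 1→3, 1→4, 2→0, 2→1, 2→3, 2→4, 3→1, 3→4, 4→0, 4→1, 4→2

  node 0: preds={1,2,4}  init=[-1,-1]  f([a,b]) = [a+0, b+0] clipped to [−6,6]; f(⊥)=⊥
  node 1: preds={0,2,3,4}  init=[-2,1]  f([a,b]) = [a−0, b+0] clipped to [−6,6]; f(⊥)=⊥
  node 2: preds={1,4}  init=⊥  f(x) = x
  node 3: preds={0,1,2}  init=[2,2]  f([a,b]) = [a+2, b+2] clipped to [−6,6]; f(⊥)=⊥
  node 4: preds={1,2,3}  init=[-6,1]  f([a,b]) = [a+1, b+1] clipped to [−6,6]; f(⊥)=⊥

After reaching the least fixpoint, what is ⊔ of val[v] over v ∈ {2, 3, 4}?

Trace (18 dequeues):
  [1] u=0 | in [-6,1] | out [-6,1] | prev [-1,-1] | push {}
  [2] u=1 | in [-6,2] | out [-6,2] | prev [-2,1] | push {0}
  [3] u=2 | in [-6,2] | out [-6,2] | prev ⊥ | push {1}
  [4] u=3 | in [-6,2] | out [-4,4] | prev [2,2] | push {}
  [5] u=4 | in [-6,4] | out [-6,5] | prev [-6,1] | push {2}
  [6] u=0 | in [-6,5] | out [-6,5] | prev [-6,1] | push {3}
  [7] u=1 | in [-6,5] | out [-6,5] | prev [-6,2] | push {0,4}
  [8] u=2 | in [-6,5] | out [-6,5] | prev [-6,2] | push {1}
  [9] u=3 | in [-6,5] | out [-4,6] | prev [-4,4] | push {}
  [10] u=0 | in [-6,5] | out [-6,5] | ==
  [11] u=4 | in [-6,6] | out [-6,6] | prev [-6,5] | push {0,2}
  [12] u=1 | in [-6,6] | out [-6,6] | prev [-6,5] | push {3,4}
  [13] u=0 | in [-6,6] | out [-6,6] | prev [-6,5] | push {1}
  [14] u=2 | in [-6,6] | out [-6,6] | prev [-6,5] | push {0}
  [15] u=3 | in [-6,6] | out [-4,6] | ==
  [16] u=4 | in [-6,6] | out [-6,6] | ==
  [17] u=1 | in [-6,6] | out [-6,6] | ==
  [18] u=0 | in [-6,6] | out [-6,6] | ==

Converged values:
  [0] [-6,6]
  [1] [-6,6]
  [2] [-6,6]
  [3] [-4,6]
  [4] [-6,6]

[-6,6]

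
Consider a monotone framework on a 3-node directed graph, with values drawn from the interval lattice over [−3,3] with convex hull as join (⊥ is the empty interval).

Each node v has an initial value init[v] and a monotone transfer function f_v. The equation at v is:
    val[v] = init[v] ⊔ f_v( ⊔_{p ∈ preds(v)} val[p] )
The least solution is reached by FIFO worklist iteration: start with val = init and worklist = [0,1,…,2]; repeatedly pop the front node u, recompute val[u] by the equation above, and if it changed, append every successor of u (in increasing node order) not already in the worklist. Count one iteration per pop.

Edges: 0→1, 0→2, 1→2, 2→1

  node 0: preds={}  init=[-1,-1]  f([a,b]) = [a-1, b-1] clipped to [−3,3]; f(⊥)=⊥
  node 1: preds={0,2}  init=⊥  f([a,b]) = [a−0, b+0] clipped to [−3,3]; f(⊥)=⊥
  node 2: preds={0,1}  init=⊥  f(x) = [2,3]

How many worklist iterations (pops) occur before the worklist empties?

Iteration log — 5 steps:
  step 1. node 0  ⊔preds=⊥  new=[-1,-1]  stable
  step 2. node 1  ⊔preds=[-1,-1]  new=[-1,-1]  old=⊥  +wl: 
  step 3. node 2  ⊔preds=[-1,-1]  new=[2,3]  old=⊥  +wl: 1
  step 4. node 1  ⊔preds=[-1,3]  new=[-1,3]  old=[-1,-1]  +wl: 2
  step 5. node 2  ⊔preds=[-1,3]  new=[2,3]  stable

Least fixpoint reached:
  node 0: [-1,-1]
  node 1: [-1,3]
  node 2: [2,3]

5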